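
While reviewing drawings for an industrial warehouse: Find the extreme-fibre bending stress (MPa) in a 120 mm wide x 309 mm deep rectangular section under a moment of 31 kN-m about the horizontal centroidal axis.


I = b * h^3 / 12 = 120 * 309^3 / 12 = 295036290.0 mm^4
y = h / 2 = 309 / 2 = 154.5 mm
M = 31 kN-m = 31000000.0 N-mm
sigma = M * y / I = 31000000.0 * 154.5 / 295036290.0
= 16.23 MPa

16.23 MPa


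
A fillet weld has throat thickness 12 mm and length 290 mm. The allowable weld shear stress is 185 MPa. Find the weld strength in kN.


Strength = throat * length * allowable stress
= 12 * 290 * 185 N
= 643800 N
= 643.8 kN

643.8 kN


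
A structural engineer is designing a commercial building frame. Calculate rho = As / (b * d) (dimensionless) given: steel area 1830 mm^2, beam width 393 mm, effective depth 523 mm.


rho = As / (b * d)
= 1830 / (393 * 523)
= 1830 / 205539
= 0.008903 (dimensionless)

0.008903 (dimensionless)


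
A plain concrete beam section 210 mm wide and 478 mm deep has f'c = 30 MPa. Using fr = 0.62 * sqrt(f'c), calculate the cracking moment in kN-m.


fr = 0.62 * sqrt(30) = 0.62 * 5.4772 = 3.3959 MPa
I = 210 * 478^3 / 12 = 1911268660.0 mm^4
y_t = 239.0 mm
M_cr = fr * I / y_t = 3.3959 * 1911268660.0 / 239.0 N-mm
= 27.1566 kN-m

27.1566 kN-m


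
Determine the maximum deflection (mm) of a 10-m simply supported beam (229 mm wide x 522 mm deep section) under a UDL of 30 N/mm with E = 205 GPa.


I = 229 * 522^3 / 12 = 2714349366.0 mm^4
L = 10000.0 mm, w = 30 N/mm, E = 205000.0 MPa
delta = 5 * w * L^4 / (384 * E * I)
= 5 * 30 * 10000.0^4 / (384 * 205000.0 * 2714349366.0)
= 7.0201 mm

7.0201 mm


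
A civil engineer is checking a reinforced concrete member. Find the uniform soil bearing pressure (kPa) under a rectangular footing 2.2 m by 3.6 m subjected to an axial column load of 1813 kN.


A = 2.2 * 3.6 = 7.92 m^2
q = P / A = 1813 / 7.92
= 228.9141 kPa

228.9141 kPa


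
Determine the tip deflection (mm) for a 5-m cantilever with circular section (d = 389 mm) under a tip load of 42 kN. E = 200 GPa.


I = pi * d^4 / 64 = pi * 389^4 / 64 = 1124005157.54 mm^4
L = 5000.0 mm, P = 42000.0 N, E = 200000.0 MPa
delta = P * L^3 / (3 * E * I)
= 42000.0 * 5000.0^3 / (3 * 200000.0 * 1124005157.54)
= 7.7847 mm

7.7847 mm


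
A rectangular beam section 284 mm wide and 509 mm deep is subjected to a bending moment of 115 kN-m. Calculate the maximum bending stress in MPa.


I = b * h^3 / 12 = 284 * 509^3 / 12 = 3120976086.33 mm^4
y = h / 2 = 509 / 2 = 254.5 mm
M = 115 kN-m = 115000000.0 N-mm
sigma = M * y / I = 115000000.0 * 254.5 / 3120976086.33
= 9.38 MPa

9.38 MPa


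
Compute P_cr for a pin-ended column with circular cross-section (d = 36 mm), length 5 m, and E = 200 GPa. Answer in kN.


I = pi * d^4 / 64 = 82447.96 mm^4
L = 5000.0 mm
P_cr = pi^2 * E * I / L^2
= 9.8696 * 200000.0 * 82447.96 / 5000.0^2
= 6509.83 N = 6.5098 kN

6.5098 kN


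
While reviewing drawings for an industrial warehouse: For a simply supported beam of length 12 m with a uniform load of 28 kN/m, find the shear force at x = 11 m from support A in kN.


R_A = w * L / 2 = 28 * 12 / 2 = 168.0 kN
V(x) = R_A - w * x = 168.0 - 28 * 11
= -140.0 kN

-140.0 kN


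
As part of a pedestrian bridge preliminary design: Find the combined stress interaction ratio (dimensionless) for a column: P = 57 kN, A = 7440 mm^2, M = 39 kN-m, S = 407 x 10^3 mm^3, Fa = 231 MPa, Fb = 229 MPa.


f_a = P / A = 57000.0 / 7440 = 7.6613 MPa
f_b = M / S = 39000000.0 / 407000.0 = 95.8231 MPa
Ratio = f_a / Fa + f_b / Fb
= 7.6613 / 231 + 95.8231 / 229
= 0.4516 (dimensionless)

0.4516 (dimensionless)


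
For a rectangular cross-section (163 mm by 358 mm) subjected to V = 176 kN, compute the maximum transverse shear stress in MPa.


A = b * h = 163 * 358 = 58354 mm^2
V = 176 kN = 176000.0 N
tau_max = 1.5 * V / A = 1.5 * 176000.0 / 58354
= 4.5241 MPa

4.5241 MPa


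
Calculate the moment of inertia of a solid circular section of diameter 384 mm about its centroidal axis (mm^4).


r = d / 2 = 384 / 2 = 192.0 mm
I = pi * r^4 / 4 = pi * 192.0^4 / 4
= 1067320365.3 mm^4

1067320365.3 mm^4


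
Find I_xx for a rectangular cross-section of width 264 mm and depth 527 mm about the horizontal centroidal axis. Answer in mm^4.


I = b * h^3 / 12
= 264 * 527^3 / 12
= 264 * 146363183 / 12
= 3219990026.0 mm^4

3219990026.0 mm^4


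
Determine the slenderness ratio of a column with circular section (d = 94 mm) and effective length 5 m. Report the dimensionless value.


Radius of gyration r = d / 4 = 94 / 4 = 23.5 mm
L_eff = 5000.0 mm
Slenderness ratio = L / r = 5000.0 / 23.5 = 212.77 (dimensionless)

212.77 (dimensionless)


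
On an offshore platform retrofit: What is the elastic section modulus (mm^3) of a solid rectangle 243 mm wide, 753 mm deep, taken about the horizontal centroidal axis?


S = b * h^2 / 6
= 243 * 753^2 / 6
= 243 * 567009 / 6
= 22963864.5 mm^3

22963864.5 mm^3


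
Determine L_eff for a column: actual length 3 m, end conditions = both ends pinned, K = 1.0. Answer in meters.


L_eff = K * L
= 1.0 * 3
= 3.0 m

3.0 m


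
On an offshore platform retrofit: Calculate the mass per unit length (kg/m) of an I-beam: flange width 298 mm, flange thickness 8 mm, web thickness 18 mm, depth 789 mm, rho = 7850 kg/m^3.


A_flanges = 2 * 298 * 8 = 4768 mm^2
A_web = (789 - 2 * 8) * 18 = 13914 mm^2
A_total = 4768 + 13914 = 18682 mm^2 = 0.018682 m^2
Weight = rho * A = 7850 * 0.018682 = 146.6537 kg/m

146.6537 kg/m


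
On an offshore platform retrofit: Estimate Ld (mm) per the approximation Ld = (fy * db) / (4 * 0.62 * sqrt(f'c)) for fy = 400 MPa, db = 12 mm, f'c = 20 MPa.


Ld = (fy * db) / (4 * 0.62 * sqrt(f'c))
= (400 * 12) / (4 * 0.62 * sqrt(20))
= 4800 / 11.0909
= 432.79 mm

432.79 mm


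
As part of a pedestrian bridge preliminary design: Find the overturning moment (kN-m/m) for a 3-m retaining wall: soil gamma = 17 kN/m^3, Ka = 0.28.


Pa = 0.5 * Ka * gamma * H^2
= 0.5 * 0.28 * 17 * 3^2
= 21.42 kN/m
Arm = H / 3 = 3 / 3 = 1.0 m
Mo = Pa * arm = Pa * H / 3 = 21.42 * 3 / 3 = 21.42 kN-m/m

21.42 kN-m/m


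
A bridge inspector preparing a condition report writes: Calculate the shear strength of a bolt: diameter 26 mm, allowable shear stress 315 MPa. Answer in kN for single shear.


A = pi * d^2 / 4 = pi * 26^2 / 4 = 530.9292 mm^2
V = f_v * A / 1000 = 315 * 530.9292 / 1000
= 167.2427 kN

167.2427 kN


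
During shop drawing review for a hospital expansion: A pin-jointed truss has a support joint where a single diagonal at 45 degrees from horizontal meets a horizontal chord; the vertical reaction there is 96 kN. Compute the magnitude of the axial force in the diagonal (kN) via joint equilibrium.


At the joint, only the diagonal has a vertical component, so vertical equilibrium gives:
F * sin(45) = 96
F = 96 / sin(45)
= 96 / 0.707107
= 135.76 kN

135.76 kN


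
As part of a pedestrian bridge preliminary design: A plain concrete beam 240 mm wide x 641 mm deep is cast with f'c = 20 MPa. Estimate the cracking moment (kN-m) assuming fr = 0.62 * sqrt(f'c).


fr = 0.62 * sqrt(20) = 0.62 * 4.4721 = 2.7727 MPa
I = 240 * 641^3 / 12 = 5267494420.0 mm^4
y_t = 320.5 mm
M_cr = fr * I / y_t = 2.7727 * 5267494420.0 / 320.5 N-mm
= 45.5704 kN-m

45.5704 kN-m


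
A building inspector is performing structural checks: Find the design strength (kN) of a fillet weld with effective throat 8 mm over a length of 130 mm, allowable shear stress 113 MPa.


Strength = throat * length * allowable stress
= 8 * 130 * 113 N
= 117520 N
= 117.52 kN

117.52 kN


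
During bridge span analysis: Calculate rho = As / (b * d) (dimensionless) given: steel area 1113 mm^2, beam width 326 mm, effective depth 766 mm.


rho = As / (b * d)
= 1113 / (326 * 766)
= 1113 / 249716
= 0.004457 (dimensionless)

0.004457 (dimensionless)


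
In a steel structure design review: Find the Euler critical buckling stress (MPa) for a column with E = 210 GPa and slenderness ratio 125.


sigma_cr = pi^2 * E / lambda^2
= 9.8696 * 210000.0 / 125^2
= 9.8696 * 210000.0 / 15625
= 132.6475 MPa

132.6475 MPa


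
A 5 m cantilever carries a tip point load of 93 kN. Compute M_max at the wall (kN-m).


For a cantilever with a point load at the free end:
M_max = P * L = 93 * 5 = 465 kN-m

465 kN-m


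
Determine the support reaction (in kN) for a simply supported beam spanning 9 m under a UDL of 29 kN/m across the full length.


Total load = w * L = 29 * 9 = 261 kN
By symmetry, each reaction R = total / 2 = 261 / 2 = 130.5 kN

130.5 kN


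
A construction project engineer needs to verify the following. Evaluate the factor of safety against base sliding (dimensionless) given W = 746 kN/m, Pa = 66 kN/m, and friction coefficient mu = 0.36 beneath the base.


Resisting force = mu * W = 0.36 * 746 = 268.56 kN/m
FOS = Resisting / Driving = 268.56 / 66
= 4.0691 (dimensionless)

4.0691 (dimensionless)


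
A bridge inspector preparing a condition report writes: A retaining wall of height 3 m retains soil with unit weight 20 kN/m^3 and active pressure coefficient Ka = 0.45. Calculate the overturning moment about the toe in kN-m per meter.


Pa = 0.5 * Ka * gamma * H^2
= 0.5 * 0.45 * 20 * 3^2
= 40.5 kN/m
Arm = H / 3 = 3 / 3 = 1.0 m
Mo = Pa * arm = Pa * H / 3 = 40.5 * 3 / 3 = 40.5 kN-m/m

40.5 kN-m/m


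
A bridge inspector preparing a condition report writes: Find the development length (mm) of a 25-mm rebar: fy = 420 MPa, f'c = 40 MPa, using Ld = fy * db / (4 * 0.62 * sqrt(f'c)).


Ld = (fy * db) / (4 * 0.62 * sqrt(f'c))
= (420 * 25) / (4 * 0.62 * sqrt(40))
= 10500 / 15.6849
= 669.43 mm

669.43 mm


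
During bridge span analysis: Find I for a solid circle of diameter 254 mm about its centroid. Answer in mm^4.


r = d / 2 = 254 / 2 = 127.0 mm
I = pi * r^4 / 4 = pi * 127.0^4 / 4
= 204317123.26 mm^4

204317123.26 mm^4


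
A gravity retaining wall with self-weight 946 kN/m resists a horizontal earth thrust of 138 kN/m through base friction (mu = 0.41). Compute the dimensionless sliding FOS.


Resisting force = mu * W = 0.41 * 946 = 387.86 kN/m
FOS = Resisting / Driving = 387.86 / 138
= 2.8106 (dimensionless)

2.8106 (dimensionless)


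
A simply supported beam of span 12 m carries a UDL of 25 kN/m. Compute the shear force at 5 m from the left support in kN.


R_A = w * L / 2 = 25 * 12 / 2 = 150.0 kN
V(x) = R_A - w * x = 150.0 - 25 * 5
= 25.0 kN

25.0 kN


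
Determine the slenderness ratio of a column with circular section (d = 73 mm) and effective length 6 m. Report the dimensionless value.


Radius of gyration r = d / 4 = 73 / 4 = 18.25 mm
L_eff = 6000.0 mm
Slenderness ratio = L / r = 6000.0 / 18.25 = 328.77 (dimensionless)

328.77 (dimensionless)


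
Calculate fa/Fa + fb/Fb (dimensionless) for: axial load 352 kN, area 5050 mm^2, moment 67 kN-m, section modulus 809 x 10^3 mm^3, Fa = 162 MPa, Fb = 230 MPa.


f_a = P / A = 352000.0 / 5050 = 69.703 MPa
f_b = M / S = 67000000.0 / 809000.0 = 82.8183 MPa
Ratio = f_a / Fa + f_b / Fb
= 69.703 / 162 + 82.8183 / 230
= 0.7903 (dimensionless)

0.7903 (dimensionless)


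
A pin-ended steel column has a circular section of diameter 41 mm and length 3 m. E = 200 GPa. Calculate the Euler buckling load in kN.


I = pi * d^4 / 64 = 138709.22 mm^4
L = 3000.0 mm
P_cr = pi^2 * E * I / L^2
= 9.8696 * 200000.0 * 138709.22 / 3000.0^2
= 30422.34 N = 30.4223 kN

30.4223 kN


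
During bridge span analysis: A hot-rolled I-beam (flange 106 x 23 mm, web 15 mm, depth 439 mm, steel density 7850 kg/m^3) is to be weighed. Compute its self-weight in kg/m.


A_flanges = 2 * 106 * 23 = 4876 mm^2
A_web = (439 - 2 * 23) * 15 = 5895 mm^2
A_total = 4876 + 5895 = 10771 mm^2 = 0.010771 m^2
Weight = rho * A = 7850 * 0.010771 = 84.5524 kg/m

84.5524 kg/m


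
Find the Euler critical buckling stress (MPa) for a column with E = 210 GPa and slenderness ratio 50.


sigma_cr = pi^2 * E / lambda^2
= 9.8696 * 210000.0 / 50^2
= 9.8696 * 210000.0 / 2500
= 829.0468 MPa

829.0468 MPa


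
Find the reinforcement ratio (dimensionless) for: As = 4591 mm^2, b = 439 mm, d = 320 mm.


rho = As / (b * d)
= 4591 / (439 * 320)
= 4591 / 140480
= 0.032681 (dimensionless)

0.032681 (dimensionless)


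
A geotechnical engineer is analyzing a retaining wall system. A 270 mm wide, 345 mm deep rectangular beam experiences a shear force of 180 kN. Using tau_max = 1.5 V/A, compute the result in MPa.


A = b * h = 270 * 345 = 93150 mm^2
V = 180 kN = 180000.0 N
tau_max = 1.5 * V / A = 1.5 * 180000.0 / 93150
= 2.8986 MPa

2.8986 MPa


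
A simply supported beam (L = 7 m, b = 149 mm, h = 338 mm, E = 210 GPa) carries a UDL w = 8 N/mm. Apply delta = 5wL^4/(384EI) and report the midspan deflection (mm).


I = 149 * 338^3 / 12 = 479463027.33 mm^4
L = 7000.0 mm, w = 8 N/mm, E = 210000.0 MPa
delta = 5 * w * L^4 / (384 * E * I)
= 5 * 8 * 7000.0^4 / (384 * 210000.0 * 479463027.33)
= 2.484 mm

2.484 mm


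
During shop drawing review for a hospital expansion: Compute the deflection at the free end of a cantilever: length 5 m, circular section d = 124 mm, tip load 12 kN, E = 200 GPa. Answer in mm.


I = pi * d^4 / 64 = pi * 124^4 / 64 = 11605307.16 mm^4
L = 5000.0 mm, P = 12000.0 N, E = 200000.0 MPa
delta = P * L^3 / (3 * E * I)
= 12000.0 * 5000.0^3 / (3 * 200000.0 * 11605307.16)
= 215.4187 mm

215.4187 mm


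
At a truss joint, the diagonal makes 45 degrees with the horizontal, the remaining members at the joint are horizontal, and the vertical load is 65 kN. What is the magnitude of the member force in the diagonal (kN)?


At the joint, only the diagonal has a vertical component, so vertical equilibrium gives:
F * sin(45) = 65
F = 65 / sin(45)
= 65 / 0.707107
= 91.92 kN

91.92 kN


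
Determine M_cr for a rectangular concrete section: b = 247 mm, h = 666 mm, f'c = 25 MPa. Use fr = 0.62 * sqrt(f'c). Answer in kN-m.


fr = 0.62 * sqrt(25) = 0.62 * 5.0 = 3.1 MPa
I = 247 * 666^3 / 12 = 6080487426.0 mm^4
y_t = 333.0 mm
M_cr = fr * I / y_t = 3.1 * 6080487426.0 / 333.0 N-mm
= 56.6051 kN-m

56.6051 kN-m


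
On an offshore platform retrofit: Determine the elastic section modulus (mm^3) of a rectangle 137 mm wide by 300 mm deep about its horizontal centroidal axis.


S = b * h^2 / 6
= 137 * 300^2 / 6
= 137 * 90000 / 6
= 2055000.0 mm^3

2055000.0 mm^3


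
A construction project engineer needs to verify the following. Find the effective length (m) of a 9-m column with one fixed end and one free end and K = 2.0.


L_eff = K * L
= 2.0 * 9
= 18.0 m

18.0 m


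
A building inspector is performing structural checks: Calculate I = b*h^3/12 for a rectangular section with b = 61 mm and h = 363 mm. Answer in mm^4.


I = b * h^3 / 12
= 61 * 363^3 / 12
= 61 * 47832147 / 12
= 243146747.25 mm^4

243146747.25 mm^4


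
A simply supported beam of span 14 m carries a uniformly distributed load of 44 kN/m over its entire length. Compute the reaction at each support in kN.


Total load = w * L = 44 * 14 = 616 kN
By symmetry, each reaction R = total / 2 = 616 / 2 = 308.0 kN

308.0 kN


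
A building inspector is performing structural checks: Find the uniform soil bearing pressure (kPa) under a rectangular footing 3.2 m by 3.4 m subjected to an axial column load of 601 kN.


A = 3.2 * 3.4 = 10.88 m^2
q = P / A = 601 / 10.88
= 55.239 kPa

55.239 kPa


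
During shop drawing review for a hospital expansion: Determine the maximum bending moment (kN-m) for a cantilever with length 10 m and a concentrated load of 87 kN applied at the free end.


For a cantilever with a point load at the free end:
M_max = P * L = 87 * 10 = 870 kN-m

870 kN-m


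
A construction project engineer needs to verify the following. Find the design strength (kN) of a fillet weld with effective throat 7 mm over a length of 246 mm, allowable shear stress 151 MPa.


Strength = throat * length * allowable stress
= 7 * 246 * 151 N
= 260022 N
= 260.02 kN

260.02 kN


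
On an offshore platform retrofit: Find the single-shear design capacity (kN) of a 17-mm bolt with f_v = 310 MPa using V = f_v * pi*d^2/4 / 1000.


A = pi * d^2 / 4 = pi * 17^2 / 4 = 226.9801 mm^2
V = f_v * A / 1000 = 310 * 226.9801 / 1000
= 70.3638 kN

70.3638 kN


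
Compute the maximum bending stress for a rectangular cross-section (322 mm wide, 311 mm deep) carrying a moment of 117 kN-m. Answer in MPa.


I = b * h^3 / 12 = 322 * 311^3 / 12 = 807152865.17 mm^4
y = h / 2 = 311 / 2 = 155.5 mm
M = 117 kN-m = 117000000.0 N-mm
sigma = M * y / I = 117000000.0 * 155.5 / 807152865.17
= 22.54 MPa

22.54 MPa


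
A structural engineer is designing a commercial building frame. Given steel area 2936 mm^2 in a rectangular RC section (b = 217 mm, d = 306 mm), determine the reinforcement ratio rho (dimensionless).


rho = As / (b * d)
= 2936 / (217 * 306)
= 2936 / 66402
= 0.044216 (dimensionless)

0.044216 (dimensionless)


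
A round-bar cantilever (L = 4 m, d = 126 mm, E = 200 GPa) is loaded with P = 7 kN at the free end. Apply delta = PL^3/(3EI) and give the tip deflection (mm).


I = pi * d^4 / 64 = pi * 126^4 / 64 = 12372346.64 mm^4
L = 4000.0 mm, P = 7000.0 N, E = 200000.0 MPa
delta = P * L^3 / (3 * E * I)
= 7000.0 * 4000.0^3 / (3 * 200000.0 * 12372346.64)
= 60.3496 mm

60.3496 mm


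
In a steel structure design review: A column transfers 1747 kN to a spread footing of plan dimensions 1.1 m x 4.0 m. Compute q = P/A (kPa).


A = 1.1 * 4.0 = 4.4 m^2
q = P / A = 1747 / 4.4
= 397.0455 kPa

397.0455 kPa


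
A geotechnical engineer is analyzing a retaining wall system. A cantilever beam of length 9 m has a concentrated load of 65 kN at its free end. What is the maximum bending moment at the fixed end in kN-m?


For a cantilever with a point load at the free end:
M_max = P * L = 65 * 9 = 585 kN-m

585 kN-m


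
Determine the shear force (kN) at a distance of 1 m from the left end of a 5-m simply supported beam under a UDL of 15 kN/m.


R_A = w * L / 2 = 15 * 5 / 2 = 37.5 kN
V(x) = R_A - w * x = 37.5 - 15 * 1
= 22.5 kN

22.5 kN


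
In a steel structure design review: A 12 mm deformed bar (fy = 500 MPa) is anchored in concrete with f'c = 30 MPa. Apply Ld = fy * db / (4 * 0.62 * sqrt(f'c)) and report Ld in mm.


Ld = (fy * db) / (4 * 0.62 * sqrt(f'c))
= (500 * 12) / (4 * 0.62 * sqrt(30))
= 6000 / 13.5835
= 441.71 mm

441.71 mm


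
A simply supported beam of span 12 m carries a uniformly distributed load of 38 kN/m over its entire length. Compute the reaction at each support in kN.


Total load = w * L = 38 * 12 = 456 kN
By symmetry, each reaction R = total / 2 = 456 / 2 = 228.0 kN

228.0 kN


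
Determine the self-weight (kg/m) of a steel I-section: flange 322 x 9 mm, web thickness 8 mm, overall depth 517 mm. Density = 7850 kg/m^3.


A_flanges = 2 * 322 * 9 = 5796 mm^2
A_web = (517 - 2 * 9) * 8 = 3992 mm^2
A_total = 5796 + 3992 = 9788 mm^2 = 0.009788 m^2
Weight = rho * A = 7850 * 0.009788 = 76.8358 kg/m

76.8358 kg/m


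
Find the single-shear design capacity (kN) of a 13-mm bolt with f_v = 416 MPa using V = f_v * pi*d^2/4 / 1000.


A = pi * d^2 / 4 = pi * 13^2 / 4 = 132.7323 mm^2
V = f_v * A / 1000 = 416 * 132.7323 / 1000
= 55.2166 kN

55.2166 kN


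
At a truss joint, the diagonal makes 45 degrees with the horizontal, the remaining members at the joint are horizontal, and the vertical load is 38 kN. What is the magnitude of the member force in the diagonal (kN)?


At the joint, only the diagonal has a vertical component, so vertical equilibrium gives:
F * sin(45) = 38
F = 38 / sin(45)
= 38 / 0.707107
= 53.74 kN

53.74 kN


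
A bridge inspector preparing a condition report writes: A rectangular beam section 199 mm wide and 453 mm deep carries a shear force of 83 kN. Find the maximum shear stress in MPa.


A = b * h = 199 * 453 = 90147 mm^2
V = 83 kN = 83000.0 N
tau_max = 1.5 * V / A = 1.5 * 83000.0 / 90147
= 1.3811 MPa

1.3811 MPa


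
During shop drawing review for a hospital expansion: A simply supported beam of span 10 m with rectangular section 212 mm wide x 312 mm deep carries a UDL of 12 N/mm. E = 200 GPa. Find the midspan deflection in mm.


I = 212 * 312^3 / 12 = 536560128.0 mm^4
L = 10000.0 mm, w = 12 N/mm, E = 200000.0 MPa
delta = 5 * w * L^4 / (384 * E * I)
= 5 * 12 * 10000.0^4 / (384 * 200000.0 * 536560128.0)
= 14.5603 mm

14.5603 mm


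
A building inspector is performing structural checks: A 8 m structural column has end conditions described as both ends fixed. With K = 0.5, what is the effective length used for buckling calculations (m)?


L_eff = K * L
= 0.5 * 8
= 4.0 m

4.0 m


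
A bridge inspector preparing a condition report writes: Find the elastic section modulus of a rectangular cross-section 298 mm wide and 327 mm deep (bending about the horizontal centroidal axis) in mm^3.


S = b * h^2 / 6
= 298 * 327^2 / 6
= 298 * 106929 / 6
= 5310807.0 mm^3

5310807.0 mm^3


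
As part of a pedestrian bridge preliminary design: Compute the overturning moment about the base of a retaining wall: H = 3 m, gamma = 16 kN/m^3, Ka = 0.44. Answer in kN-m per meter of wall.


Pa = 0.5 * Ka * gamma * H^2
= 0.5 * 0.44 * 16 * 3^2
= 31.68 kN/m
Arm = H / 3 = 3 / 3 = 1.0 m
Mo = Pa * arm = Pa * H / 3 = 31.68 * 3 / 3 = 31.68 kN-m/m

31.68 kN-m/m


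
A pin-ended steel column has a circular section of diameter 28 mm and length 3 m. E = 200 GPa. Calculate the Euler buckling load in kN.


I = pi * d^4 / 64 = 30171.86 mm^4
L = 3000.0 mm
P_cr = pi^2 * E * I / L^2
= 9.8696 * 200000.0 * 30171.86 / 3000.0^2
= 6617.43 N = 6.6174 kN

6.6174 kN


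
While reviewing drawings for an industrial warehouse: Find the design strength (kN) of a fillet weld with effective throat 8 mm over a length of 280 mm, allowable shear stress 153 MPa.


Strength = throat * length * allowable stress
= 8 * 280 * 153 N
= 342720 N
= 342.72 kN

342.72 kN


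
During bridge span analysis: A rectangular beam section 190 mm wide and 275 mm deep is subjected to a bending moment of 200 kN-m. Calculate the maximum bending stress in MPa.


I = b * h^3 / 12 = 190 * 275^3 / 12 = 329283854.17 mm^4
y = h / 2 = 275 / 2 = 137.5 mm
M = 200 kN-m = 200000000.0 N-mm
sigma = M * y / I = 200000000.0 * 137.5 / 329283854.17
= 83.51 MPa

83.51 MPa


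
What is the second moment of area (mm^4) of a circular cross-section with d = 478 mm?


r = d / 2 = 478 / 2 = 239.0 mm
I = pi * r^4 / 4 = pi * 239.0^4 / 4
= 2562603914.16 mm^4

2562603914.16 mm^4


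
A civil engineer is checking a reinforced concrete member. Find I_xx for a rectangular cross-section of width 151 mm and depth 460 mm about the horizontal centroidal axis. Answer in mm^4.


I = b * h^3 / 12
= 151 * 460^3 / 12
= 151 * 97336000 / 12
= 1224811333.33 mm^4

1224811333.33 mm^4


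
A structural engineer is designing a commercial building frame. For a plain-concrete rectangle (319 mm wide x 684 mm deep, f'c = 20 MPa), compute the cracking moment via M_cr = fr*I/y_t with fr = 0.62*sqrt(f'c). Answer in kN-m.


fr = 0.62 * sqrt(20) = 0.62 * 4.4721 = 2.7727 MPa
I = 319 * 684^3 / 12 = 8507025648.0 mm^4
y_t = 342.0 mm
M_cr = fr * I / y_t = 2.7727 * 8507025648.0 / 342.0 N-mm
= 68.9697 kN-m

68.9697 kN-m


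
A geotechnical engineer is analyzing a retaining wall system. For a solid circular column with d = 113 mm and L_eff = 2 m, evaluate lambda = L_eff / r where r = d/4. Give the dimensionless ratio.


Radius of gyration r = d / 4 = 113 / 4 = 28.25 mm
L_eff = 2000.0 mm
Slenderness ratio = L / r = 2000.0 / 28.25 = 70.8 (dimensionless)

70.8 (dimensionless)


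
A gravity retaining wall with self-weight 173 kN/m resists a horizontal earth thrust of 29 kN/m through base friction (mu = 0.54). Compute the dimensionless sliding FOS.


Resisting force = mu * W = 0.54 * 173 = 93.42 kN/m
FOS = Resisting / Driving = 93.42 / 29
= 3.2214 (dimensionless)

3.2214 (dimensionless)


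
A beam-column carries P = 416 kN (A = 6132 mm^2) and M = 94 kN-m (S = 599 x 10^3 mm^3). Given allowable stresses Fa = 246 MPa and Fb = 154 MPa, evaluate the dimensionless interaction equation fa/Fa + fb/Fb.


f_a = P / A = 416000.0 / 6132 = 67.8408 MPa
f_b = M / S = 94000000.0 / 599000.0 = 156.9282 MPa
Ratio = f_a / Fa + f_b / Fb
= 67.8408 / 246 + 156.9282 / 154
= 1.2948 (dimensionless)

1.2948 (dimensionless)


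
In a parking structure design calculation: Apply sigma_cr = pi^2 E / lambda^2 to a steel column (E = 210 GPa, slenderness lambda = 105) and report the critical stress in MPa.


sigma_cr = pi^2 * E / lambda^2
= 9.8696 * 210000.0 / 105^2
= 9.8696 * 210000.0 / 11025
= 187.9925 MPa

187.9925 MPa


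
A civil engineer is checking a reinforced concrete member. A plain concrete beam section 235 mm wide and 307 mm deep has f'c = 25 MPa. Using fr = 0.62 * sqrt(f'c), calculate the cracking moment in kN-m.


fr = 0.62 * sqrt(25) = 0.62 * 5.0 = 3.1 MPa
I = 235 * 307^3 / 12 = 566632842.08 mm^4
y_t = 153.5 mm
M_cr = fr * I / y_t = 3.1 * 566632842.08 / 153.5 N-mm
= 11.4434 kN-m

11.4434 kN-m


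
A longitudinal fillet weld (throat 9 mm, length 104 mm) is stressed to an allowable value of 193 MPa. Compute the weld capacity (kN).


Strength = throat * length * allowable stress
= 9 * 104 * 193 N
= 180648 N
= 180.65 kN

180.65 kN


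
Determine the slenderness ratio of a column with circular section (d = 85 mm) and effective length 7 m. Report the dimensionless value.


Radius of gyration r = d / 4 = 85 / 4 = 21.25 mm
L_eff = 7000.0 mm
Slenderness ratio = L / r = 7000.0 / 21.25 = 329.41 (dimensionless)

329.41 (dimensionless)


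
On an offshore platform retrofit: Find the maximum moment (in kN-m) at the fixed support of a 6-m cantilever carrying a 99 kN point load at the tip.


For a cantilever with a point load at the free end:
M_max = P * L = 99 * 6 = 594 kN-m

594 kN-m


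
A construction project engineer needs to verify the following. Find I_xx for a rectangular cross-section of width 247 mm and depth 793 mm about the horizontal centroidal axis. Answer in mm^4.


I = b * h^3 / 12
= 247 * 793^3 / 12
= 247 * 498677257 / 12
= 10264440206.58 mm^4

10264440206.58 mm^4


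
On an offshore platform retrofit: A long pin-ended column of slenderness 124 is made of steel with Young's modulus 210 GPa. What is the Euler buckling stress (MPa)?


sigma_cr = pi^2 * E / lambda^2
= 9.8696 * 210000.0 / 124^2
= 9.8696 * 210000.0 / 15376
= 134.7956 MPa

134.7956 MPa


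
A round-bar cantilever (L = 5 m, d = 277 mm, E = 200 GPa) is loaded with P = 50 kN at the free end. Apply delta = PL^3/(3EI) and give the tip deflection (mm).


I = pi * d^4 / 64 = pi * 277^4 / 64 = 288994099.02 mm^4
L = 5000.0 mm, P = 50000.0 N, E = 200000.0 MPa
delta = P * L^3 / (3 * E * I)
= 50000.0 * 5000.0^3 / (3 * 200000.0 * 288994099.02)
= 36.0446 mm

36.0446 mm


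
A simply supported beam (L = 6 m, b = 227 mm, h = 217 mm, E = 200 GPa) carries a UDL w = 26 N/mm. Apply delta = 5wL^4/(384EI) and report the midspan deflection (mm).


I = 227 * 217^3 / 12 = 193296420.92 mm^4
L = 6000.0 mm, w = 26 N/mm, E = 200000.0 MPa
delta = 5 * w * L^4 / (384 * E * I)
= 5 * 26 * 6000.0^4 / (384 * 200000.0 * 193296420.92)
= 11.3491 mm

11.3491 mm


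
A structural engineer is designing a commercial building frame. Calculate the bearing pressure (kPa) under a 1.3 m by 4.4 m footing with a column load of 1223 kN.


A = 1.3 * 4.4 = 5.72 m^2
q = P / A = 1223 / 5.72
= 213.8112 kPa

213.8112 kPa


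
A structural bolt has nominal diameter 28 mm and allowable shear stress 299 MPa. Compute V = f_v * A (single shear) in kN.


A = pi * d^2 / 4 = pi * 28^2 / 4 = 615.7522 mm^2
V = f_v * A / 1000 = 299 * 615.7522 / 1000
= 184.1099 kN

184.1099 kN


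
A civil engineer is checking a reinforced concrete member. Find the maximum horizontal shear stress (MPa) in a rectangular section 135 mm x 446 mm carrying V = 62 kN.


A = b * h = 135 * 446 = 60210 mm^2
V = 62 kN = 62000.0 N
tau_max = 1.5 * V / A = 1.5 * 62000.0 / 60210
= 1.5446 MPa

1.5446 MPa


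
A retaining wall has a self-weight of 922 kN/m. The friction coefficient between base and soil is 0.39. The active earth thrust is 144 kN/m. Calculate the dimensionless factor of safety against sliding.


Resisting force = mu * W = 0.39 * 922 = 359.58 kN/m
FOS = Resisting / Driving = 359.58 / 144
= 2.4971 (dimensionless)

2.4971 (dimensionless)


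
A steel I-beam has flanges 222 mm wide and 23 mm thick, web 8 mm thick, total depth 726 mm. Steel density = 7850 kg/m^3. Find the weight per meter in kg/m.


A_flanges = 2 * 222 * 23 = 10212 mm^2
A_web = (726 - 2 * 23) * 8 = 5440 mm^2
A_total = 10212 + 5440 = 15652 mm^2 = 0.015652 m^2
Weight = rho * A = 7850 * 0.015652 = 122.8682 kg/m

122.8682 kg/m


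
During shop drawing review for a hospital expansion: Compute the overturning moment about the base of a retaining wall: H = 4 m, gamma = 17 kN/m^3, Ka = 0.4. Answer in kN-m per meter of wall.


Pa = 0.5 * Ka * gamma * H^2
= 0.5 * 0.4 * 17 * 4^2
= 54.4 kN/m
Arm = H / 3 = 4 / 3 = 1.3333 m
Mo = Pa * arm = Pa * H / 3 = 54.4 * 4 / 3 = 72.5333 kN-m/m

72.5333 kN-m/m


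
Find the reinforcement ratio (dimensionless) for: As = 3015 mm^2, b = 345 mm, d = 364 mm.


rho = As / (b * d)
= 3015 / (345 * 364)
= 3015 / 125580
= 0.024009 (dimensionless)

0.024009 (dimensionless)


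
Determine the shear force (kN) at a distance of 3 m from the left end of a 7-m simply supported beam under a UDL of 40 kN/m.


R_A = w * L / 2 = 40 * 7 / 2 = 140.0 kN
V(x) = R_A - w * x = 140.0 - 40 * 3
= 20.0 kN

20.0 kN


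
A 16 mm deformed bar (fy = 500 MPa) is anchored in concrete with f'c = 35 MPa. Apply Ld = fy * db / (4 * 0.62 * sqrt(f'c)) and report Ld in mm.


Ld = (fy * db) / (4 * 0.62 * sqrt(f'c))
= (500 * 16) / (4 * 0.62 * sqrt(35))
= 8000 / 14.6719
= 545.26 mm

545.26 mm


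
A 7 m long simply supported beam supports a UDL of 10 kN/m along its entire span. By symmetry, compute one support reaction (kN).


Total load = w * L = 10 * 7 = 70 kN
By symmetry, each reaction R = total / 2 = 70 / 2 = 35.0 kN

35.0 kN


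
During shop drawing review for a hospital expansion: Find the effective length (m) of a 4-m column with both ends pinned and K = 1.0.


L_eff = K * L
= 1.0 * 4
= 4.0 m

4.0 m


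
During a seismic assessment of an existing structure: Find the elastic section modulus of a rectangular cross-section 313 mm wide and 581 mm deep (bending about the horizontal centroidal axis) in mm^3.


S = b * h^2 / 6
= 313 * 581^2 / 6
= 313 * 337561 / 6
= 17609432.17 mm^3

17609432.17 mm^3


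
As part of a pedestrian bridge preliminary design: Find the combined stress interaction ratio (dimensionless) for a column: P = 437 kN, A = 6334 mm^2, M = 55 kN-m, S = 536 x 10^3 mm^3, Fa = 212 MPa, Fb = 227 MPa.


f_a = P / A = 437000.0 / 6334 = 68.9927 MPa
f_b = M / S = 55000000.0 / 536000.0 = 102.6119 MPa
Ratio = f_a / Fa + f_b / Fb
= 68.9927 / 212 + 102.6119 / 227
= 0.7775 (dimensionless)

0.7775 (dimensionless)


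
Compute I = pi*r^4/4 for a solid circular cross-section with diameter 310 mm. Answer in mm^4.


r = d / 2 = 310 / 2 = 155.0 mm
I = pi * r^4 / 4 = pi * 155.0^4 / 4
= 453332310.79 mm^4

453332310.79 mm^4


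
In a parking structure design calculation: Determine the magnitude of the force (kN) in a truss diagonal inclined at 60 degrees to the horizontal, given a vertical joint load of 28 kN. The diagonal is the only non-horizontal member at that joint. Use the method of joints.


At the joint, only the diagonal has a vertical component, so vertical equilibrium gives:
F * sin(60) = 28
F = 28 / sin(60)
= 28 / 0.866025
= 32.33 kN

32.33 kN


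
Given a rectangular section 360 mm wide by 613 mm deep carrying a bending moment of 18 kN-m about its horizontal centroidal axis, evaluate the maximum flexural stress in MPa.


I = b * h^3 / 12 = 360 * 613^3 / 12 = 6910391910.0 mm^4
y = h / 2 = 613 / 2 = 306.5 mm
M = 18 kN-m = 18000000.0 N-mm
sigma = M * y / I = 18000000.0 * 306.5 / 6910391910.0
= 0.8 MPa

0.8 MPa


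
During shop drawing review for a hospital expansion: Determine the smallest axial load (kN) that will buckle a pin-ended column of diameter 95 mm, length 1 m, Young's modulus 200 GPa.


I = pi * d^4 / 64 = 3998198.21 mm^4
L = 1000.0 mm
P_cr = pi^2 * E * I / L^2
= 9.8696 * 200000.0 * 3998198.21 / 1000.0^2
= 7892126.92 N = 7892.1269 kN

7892.1269 kN


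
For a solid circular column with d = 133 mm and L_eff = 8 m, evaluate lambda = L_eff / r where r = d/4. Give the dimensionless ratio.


Radius of gyration r = d / 4 = 133 / 4 = 33.25 mm
L_eff = 8000.0 mm
Slenderness ratio = L / r = 8000.0 / 33.25 = 240.6 (dimensionless)

240.6 (dimensionless)


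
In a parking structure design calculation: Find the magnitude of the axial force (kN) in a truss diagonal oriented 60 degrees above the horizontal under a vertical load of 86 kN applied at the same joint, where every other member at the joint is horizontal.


At the joint, only the diagonal has a vertical component, so vertical equilibrium gives:
F * sin(60) = 86
F = 86 / sin(60)
= 86 / 0.866025
= 99.3 kN

99.3 kN


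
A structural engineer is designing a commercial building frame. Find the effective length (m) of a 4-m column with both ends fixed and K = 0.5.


L_eff = K * L
= 0.5 * 4
= 2.0 m

2.0 m


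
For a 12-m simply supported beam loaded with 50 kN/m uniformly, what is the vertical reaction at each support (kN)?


Total load = w * L = 50 * 12 = 600 kN
By symmetry, each reaction R = total / 2 = 600 / 2 = 300.0 kN

300.0 kN


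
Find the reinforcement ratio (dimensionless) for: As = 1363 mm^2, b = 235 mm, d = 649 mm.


rho = As / (b * d)
= 1363 / (235 * 649)
= 1363 / 152515
= 0.008937 (dimensionless)

0.008937 (dimensionless)


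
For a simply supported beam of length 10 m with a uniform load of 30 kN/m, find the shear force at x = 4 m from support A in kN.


R_A = w * L / 2 = 30 * 10 / 2 = 150.0 kN
V(x) = R_A - w * x = 150.0 - 30 * 4
= 30.0 kN

30.0 kN


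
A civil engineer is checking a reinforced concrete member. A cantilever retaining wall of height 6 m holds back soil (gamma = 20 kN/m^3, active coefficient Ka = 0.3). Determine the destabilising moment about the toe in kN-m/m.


Pa = 0.5 * Ka * gamma * H^2
= 0.5 * 0.3 * 20 * 6^2
= 108.0 kN/m
Arm = H / 3 = 6 / 3 = 2.0 m
Mo = Pa * arm = Pa * H / 3 = 108.0 * 6 / 3 = 216.0 kN-m/m

216.0 kN-m/m


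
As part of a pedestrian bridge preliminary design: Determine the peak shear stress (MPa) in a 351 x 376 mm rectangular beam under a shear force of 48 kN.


A = b * h = 351 * 376 = 131976 mm^2
V = 48 kN = 48000.0 N
tau_max = 1.5 * V / A = 1.5 * 48000.0 / 131976
= 0.5456 MPa

0.5456 MPa


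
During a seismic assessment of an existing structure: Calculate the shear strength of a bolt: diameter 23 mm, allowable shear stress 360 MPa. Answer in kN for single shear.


A = pi * d^2 / 4 = pi * 23^2 / 4 = 415.4756 mm^2
V = f_v * A / 1000 = 360 * 415.4756 / 1000
= 149.5712 kN

149.5712 kN


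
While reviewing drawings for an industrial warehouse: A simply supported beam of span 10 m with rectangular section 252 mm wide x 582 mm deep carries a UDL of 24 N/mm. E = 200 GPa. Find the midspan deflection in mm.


I = 252 * 582^3 / 12 = 4139884728.0 mm^4
L = 10000.0 mm, w = 24 N/mm, E = 200000.0 MPa
delta = 5 * w * L^4 / (384 * E * I)
= 5 * 24 * 10000.0^4 / (384 * 200000.0 * 4139884728.0)
= 3.7743 mm

3.7743 mm


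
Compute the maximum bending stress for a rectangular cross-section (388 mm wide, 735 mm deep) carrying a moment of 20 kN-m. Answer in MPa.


I = b * h^3 / 12 = 388 * 735^3 / 12 = 12838447125.0 mm^4
y = h / 2 = 735 / 2 = 367.5 mm
M = 20 kN-m = 20000000.0 N-mm
sigma = M * y / I = 20000000.0 * 367.5 / 12838447125.0
= 0.57 MPa

0.57 MPa


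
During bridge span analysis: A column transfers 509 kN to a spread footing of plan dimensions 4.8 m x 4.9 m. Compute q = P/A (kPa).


A = 4.8 * 4.9 = 23.52 m^2
q = P / A = 509 / 23.52
= 21.6412 kPa

21.6412 kPa


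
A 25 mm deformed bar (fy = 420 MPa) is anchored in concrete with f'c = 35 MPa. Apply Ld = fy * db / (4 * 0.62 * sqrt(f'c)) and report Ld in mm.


Ld = (fy * db) / (4 * 0.62 * sqrt(f'c))
= (420 * 25) / (4 * 0.62 * sqrt(35))
= 10500 / 14.6719
= 715.65 mm

715.65 mm


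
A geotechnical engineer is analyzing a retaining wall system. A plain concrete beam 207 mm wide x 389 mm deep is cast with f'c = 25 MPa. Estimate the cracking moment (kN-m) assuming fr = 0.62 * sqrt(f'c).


fr = 0.62 * sqrt(25) = 0.62 * 5.0 = 3.1 MPa
I = 207 * 389^3 / 12 = 1015401740.25 mm^4
y_t = 194.5 mm
M_cr = fr * I / y_t = 3.1 * 1015401740.25 / 194.5 N-mm
= 16.1838 kN-m

16.1838 kN-m


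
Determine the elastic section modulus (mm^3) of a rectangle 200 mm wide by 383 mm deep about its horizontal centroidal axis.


S = b * h^2 / 6
= 200 * 383^2 / 6
= 200 * 146689 / 6
= 4889633.33 mm^3

4889633.33 mm^3


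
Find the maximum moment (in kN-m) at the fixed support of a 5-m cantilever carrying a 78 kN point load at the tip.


For a cantilever with a point load at the free end:
M_max = P * L = 78 * 5 = 390 kN-m

390 kN-m


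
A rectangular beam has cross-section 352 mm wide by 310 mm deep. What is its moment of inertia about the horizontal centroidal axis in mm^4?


I = b * h^3 / 12
= 352 * 310^3 / 12
= 352 * 29791000 / 12
= 873869333.33 mm^4

873869333.33 mm^4


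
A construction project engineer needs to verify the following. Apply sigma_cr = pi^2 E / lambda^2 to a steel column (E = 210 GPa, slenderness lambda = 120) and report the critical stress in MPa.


sigma_cr = pi^2 * E / lambda^2
= 9.8696 * 210000.0 / 120^2
= 9.8696 * 210000.0 / 14400
= 143.9317 MPa

143.9317 MPa


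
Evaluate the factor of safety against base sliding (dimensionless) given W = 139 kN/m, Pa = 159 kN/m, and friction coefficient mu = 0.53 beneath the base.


Resisting force = mu * W = 0.53 * 139 = 73.67 kN/m
FOS = Resisting / Driving = 73.67 / 159
= 0.4633 (dimensionless)

0.4633 (dimensionless)


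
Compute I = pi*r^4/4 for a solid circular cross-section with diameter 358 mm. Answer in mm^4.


r = d / 2 = 358 / 2 = 179.0 mm
I = pi * r^4 / 4 = pi * 179.0^4 / 4
= 806309924.35 mm^4

806309924.35 mm^4


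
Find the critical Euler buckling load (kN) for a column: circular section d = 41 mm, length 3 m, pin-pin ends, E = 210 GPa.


I = pi * d^4 / 64 = 138709.22 mm^4
L = 3000.0 mm
P_cr = pi^2 * E * I / L^2
= 9.8696 * 210000.0 * 138709.22 / 3000.0^2
= 31943.45 N = 31.9435 kN

31.9435 kN


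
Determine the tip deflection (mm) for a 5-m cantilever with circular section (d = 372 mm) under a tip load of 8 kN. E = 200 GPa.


I = pi * d^4 / 64 = pi * 372^4 / 64 = 940029879.65 mm^4
L = 5000.0 mm, P = 8000.0 N, E = 200000.0 MPa
delta = P * L^3 / (3 * E * I)
= 8000.0 * 5000.0^3 / (3 * 200000.0 * 940029879.65)
= 1.773 mm

1.773 mm


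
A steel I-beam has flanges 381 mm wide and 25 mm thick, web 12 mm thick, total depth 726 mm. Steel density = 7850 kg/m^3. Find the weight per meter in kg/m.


A_flanges = 2 * 381 * 25 = 19050 mm^2
A_web = (726 - 2 * 25) * 12 = 8112 mm^2
A_total = 19050 + 8112 = 27162 mm^2 = 0.027162 m^2
Weight = rho * A = 7850 * 0.027162 = 213.2217 kg/m

213.2217 kg/m


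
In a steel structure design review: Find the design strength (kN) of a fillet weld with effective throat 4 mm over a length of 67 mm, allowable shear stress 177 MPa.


Strength = throat * length * allowable stress
= 4 * 67 * 177 N
= 47436 N
= 47.44 kN

47.44 kN


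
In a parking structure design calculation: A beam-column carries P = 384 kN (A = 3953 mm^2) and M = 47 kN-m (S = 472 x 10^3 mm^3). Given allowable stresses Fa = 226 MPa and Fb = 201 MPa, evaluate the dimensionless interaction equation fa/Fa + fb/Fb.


f_a = P / A = 384000.0 / 3953 = 97.1414 MPa
f_b = M / S = 47000000.0 / 472000.0 = 99.5763 MPa
Ratio = f_a / Fa + f_b / Fb
= 97.1414 / 226 + 99.5763 / 201
= 0.9252 (dimensionless)

0.9252 (dimensionless)
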